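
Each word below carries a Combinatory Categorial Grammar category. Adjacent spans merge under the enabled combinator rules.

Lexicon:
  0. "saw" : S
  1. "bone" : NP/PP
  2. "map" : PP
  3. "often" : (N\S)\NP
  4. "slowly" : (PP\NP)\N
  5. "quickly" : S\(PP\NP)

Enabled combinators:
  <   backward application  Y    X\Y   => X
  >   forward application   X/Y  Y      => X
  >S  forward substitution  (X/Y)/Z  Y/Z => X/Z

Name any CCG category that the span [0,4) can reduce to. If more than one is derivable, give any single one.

N

[0,6] S   <
  [0,5] PP\NP   <
    [0,4] N   <
      [0,1] "saw" : S
      [1,4] N\S   <
        [1,3] NP   >
          [1,2] "bone" : NP/PP
          [2,3] "map" : PP
        [3,4] "often" : (N\S)\NP
    [4,5] "slowly" : (PP\NP)\N
  [5,6] "quickly" : S\(PP\NP)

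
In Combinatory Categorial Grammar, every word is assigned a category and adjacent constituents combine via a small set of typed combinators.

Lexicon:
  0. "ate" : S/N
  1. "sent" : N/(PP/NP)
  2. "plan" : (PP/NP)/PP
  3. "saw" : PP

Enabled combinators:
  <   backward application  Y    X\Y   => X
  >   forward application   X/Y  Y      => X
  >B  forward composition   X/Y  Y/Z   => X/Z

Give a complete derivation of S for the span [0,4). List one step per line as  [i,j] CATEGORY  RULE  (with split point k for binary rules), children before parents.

[0,4] S   >
  [0,1] "ate" : S/N
  [1,4] N   >
    [1,2] "sent" : N/(PP/NP)
    [2,4] PP/NP   >
      [2,3] "plan" : (PP/NP)/PP
      [3,4] "saw" : PP

[0,1] S/N  lex  "ate"
[1,2] N/(PP/NP)  lex  "sent"
[2,3] (PP/NP)/PP  lex  "plan"
[3,4] PP  lex  "saw"
[2,4] PP/NP  >  k=3
[1,4] N  >  k=2
[0,4] S  >  k=1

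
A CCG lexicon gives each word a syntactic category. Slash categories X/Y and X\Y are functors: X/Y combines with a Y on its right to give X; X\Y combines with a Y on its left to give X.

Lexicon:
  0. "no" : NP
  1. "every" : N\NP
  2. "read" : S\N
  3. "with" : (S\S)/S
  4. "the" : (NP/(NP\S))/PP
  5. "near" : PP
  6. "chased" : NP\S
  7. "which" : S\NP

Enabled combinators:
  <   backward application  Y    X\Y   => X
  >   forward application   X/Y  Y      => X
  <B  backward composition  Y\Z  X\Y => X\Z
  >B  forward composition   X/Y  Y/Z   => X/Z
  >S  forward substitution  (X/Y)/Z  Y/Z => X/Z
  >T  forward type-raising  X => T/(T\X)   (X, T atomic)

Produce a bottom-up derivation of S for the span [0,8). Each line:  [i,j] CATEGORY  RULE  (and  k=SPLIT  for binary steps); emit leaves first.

[0,1] NP  lex  "no"
[1,2] N\NP  lex  "every"
[2,3] S\N  lex  "read"
[1,3] S\NP  <B  k=2
[3,4] (S\S)/S  lex  "with"
[4,5] (NP/(NP\S))/PP  lex  "the"
[5,6] PP  lex  "near"
[4,6] NP/(NP\S)  >  k=5
[6,7] NP\S  lex  "chased"
[4,7] NP  >  k=6
[7,8] S\NP  lex  "which"
[4,8] S  <  k=7
[3,8] S\S  >  k=4
[1,8] S\NP  <B  k=3
[0,8] S  <  k=1

[0,8] S   <
  [0,1] "no" : NP
  [1,8] S\NP   <B
    [1,3] S\NP   <B
      [1,2] "every" : N\NP
      [2,3] "read" : S\N
    [3,8] S\S   >
      [3,4] "with" : (S\S)/S
      [4,8] S   <
        [4,7] NP   >
          [4,6] NP/(NP\S)   >
            [4,5] "the" : (NP/(NP\S))/PP
            [5,6] "near" : PP
          [6,7] "chased" : NP\S
        [7,8] "which" : S\NP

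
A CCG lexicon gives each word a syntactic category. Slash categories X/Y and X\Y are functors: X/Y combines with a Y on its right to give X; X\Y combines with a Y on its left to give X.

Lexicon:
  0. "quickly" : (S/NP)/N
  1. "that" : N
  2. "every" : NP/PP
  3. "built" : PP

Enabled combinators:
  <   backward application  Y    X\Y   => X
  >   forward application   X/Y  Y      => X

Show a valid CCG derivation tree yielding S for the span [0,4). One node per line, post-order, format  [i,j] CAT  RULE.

[0,1] (S/NP)/N  lex  "quickly"
[1,2] N  lex  "that"
[0,2] S/NP  >  k=1
[2,3] NP/PP  lex  "every"
[3,4] PP  lex  "built"
[2,4] NP  >  k=3
[0,4] S  >  k=2

[0,4] S   >
  [0,2] S/NP   >
    [0,1] "quickly" : (S/NP)/N
    [1,2] "that" : N
  [2,4] NP   >
    [2,3] "every" : NP/PP
    [3,4] "built" : PP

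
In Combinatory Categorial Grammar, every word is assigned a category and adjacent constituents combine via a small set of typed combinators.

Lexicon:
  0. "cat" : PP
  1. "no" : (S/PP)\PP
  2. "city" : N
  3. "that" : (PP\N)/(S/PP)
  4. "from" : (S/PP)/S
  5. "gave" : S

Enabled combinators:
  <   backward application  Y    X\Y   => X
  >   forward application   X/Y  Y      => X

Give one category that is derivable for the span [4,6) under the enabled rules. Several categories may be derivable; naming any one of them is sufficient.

[0,6] S   >
  [0,2] S/PP   <
    [0,1] "cat" : PP
    [1,2] "no" : (S/PP)\PP
  [2,6] PP   <
    [2,3] "city" : N
    [3,6] PP\N   >
      [3,4] "that" : (PP\N)/(S/PP)
      [4,6] S/PP   >
        [4,5] "from" : (S/PP)/S
        [5,6] "gave" : S

S/PP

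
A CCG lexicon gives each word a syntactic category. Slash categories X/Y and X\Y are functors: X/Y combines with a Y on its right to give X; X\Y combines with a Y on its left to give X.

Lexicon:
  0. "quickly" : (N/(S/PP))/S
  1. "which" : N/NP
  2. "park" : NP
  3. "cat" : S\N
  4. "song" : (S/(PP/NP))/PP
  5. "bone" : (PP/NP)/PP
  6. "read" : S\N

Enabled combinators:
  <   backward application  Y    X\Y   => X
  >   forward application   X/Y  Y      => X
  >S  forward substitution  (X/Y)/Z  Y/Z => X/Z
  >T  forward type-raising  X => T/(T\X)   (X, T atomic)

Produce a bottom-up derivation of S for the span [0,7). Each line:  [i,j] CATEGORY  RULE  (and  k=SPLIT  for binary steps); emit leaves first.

[0,7] S   <
  [0,6] N   >
    [0,4] N/(S/PP)   >
      [0,1] "quickly" : (N/(S/PP))/S
      [1,4] S   <
        [1,3] N   >
          [1,2] "which" : N/NP
          [2,3] "park" : NP
        [3,4] "cat" : S\N
    [4,6] S/PP   >S
      [4,5] "song" : (S/(PP/NP))/PP
      [5,6] "bone" : (PP/NP)/PP
  [6,7] "read" : S\N

[0,1] (N/(S/PP))/S  lex  "quickly"
[1,2] N/NP  lex  "which"
[2,3] NP  lex  "park"
[1,3] N  >  k=2
[3,4] S\N  lex  "cat"
[1,4] S  <  k=3
[0,4] N/(S/PP)  >  k=1
[4,5] (S/(PP/NP))/PP  lex  "song"
[5,6] (PP/NP)/PP  lex  "bone"
[4,6] S/PP  >S  k=5
[0,6] N  >  k=4
[6,7] S\N  lex  "read"
[0,7] S  <  k=6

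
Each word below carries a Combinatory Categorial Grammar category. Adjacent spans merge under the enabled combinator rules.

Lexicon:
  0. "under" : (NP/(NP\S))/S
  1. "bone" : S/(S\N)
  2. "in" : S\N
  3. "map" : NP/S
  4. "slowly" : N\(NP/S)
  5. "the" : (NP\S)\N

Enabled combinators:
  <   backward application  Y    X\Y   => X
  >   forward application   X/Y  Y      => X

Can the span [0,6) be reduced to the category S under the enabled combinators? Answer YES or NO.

NO

(NP/(NP\S))/S S/(S\N) S\N NP/S N\(NP/S) (NP\S)\N
CKY chart[0,6] = {NP}; S ∉ chart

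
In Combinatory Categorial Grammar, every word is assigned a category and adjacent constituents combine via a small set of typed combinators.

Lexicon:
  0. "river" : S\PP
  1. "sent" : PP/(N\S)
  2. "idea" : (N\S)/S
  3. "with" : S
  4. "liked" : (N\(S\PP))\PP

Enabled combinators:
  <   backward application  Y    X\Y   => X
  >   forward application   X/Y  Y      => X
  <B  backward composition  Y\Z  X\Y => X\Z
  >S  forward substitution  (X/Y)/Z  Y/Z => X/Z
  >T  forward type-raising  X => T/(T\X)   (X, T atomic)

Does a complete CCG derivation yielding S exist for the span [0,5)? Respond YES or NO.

NO

S\PP PP/(N\S) (N\S)/S S (N\(S\PP))\PP
CKY chart[0,5] = {N, N/(N\N), NP/(NP\N), PP/(PP\N), S/(S\N)}; S ∉ chart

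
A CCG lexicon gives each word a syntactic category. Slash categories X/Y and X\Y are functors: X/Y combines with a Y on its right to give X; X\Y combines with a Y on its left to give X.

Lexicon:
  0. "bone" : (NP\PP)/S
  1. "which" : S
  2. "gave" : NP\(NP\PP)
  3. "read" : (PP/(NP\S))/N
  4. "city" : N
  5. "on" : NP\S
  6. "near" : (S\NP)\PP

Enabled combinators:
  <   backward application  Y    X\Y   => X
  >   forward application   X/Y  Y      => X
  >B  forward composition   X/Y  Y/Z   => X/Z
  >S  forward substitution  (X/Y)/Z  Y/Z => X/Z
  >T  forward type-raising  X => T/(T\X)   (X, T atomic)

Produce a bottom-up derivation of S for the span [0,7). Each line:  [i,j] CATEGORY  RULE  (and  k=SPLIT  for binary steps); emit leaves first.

[0,7] S   <
  [0,3] NP   <
    [0,2] NP\PP   >
      [0,1] "bone" : (NP\PP)/S
      [1,2] "which" : S
    [2,3] "gave" : NP\(NP\PP)
  [3,7] S\NP   <
    [3,6] PP   >
      [3,5] PP/(NP\S)   >
        [3,4] "read" : (PP/(NP\S))/N
        [4,5] "city" : N
      [5,6] "on" : NP\S
    [6,7] "near" : (S\NP)\PP

[0,1] (NP\PP)/S  lex  "bone"
[1,2] S  lex  "which"
[0,2] NP\PP  >  k=1
[2,3] NP\(NP\PP)  lex  "gave"
[0,3] NP  <  k=2
[3,4] (PP/(NP\S))/N  lex  "read"
[4,5] N  lex  "city"
[3,5] PP/(NP\S)  >  k=4
[5,6] NP\S  lex  "on"
[3,6] PP  >  k=5
[6,7] (S\NP)\PP  lex  "near"
[3,7] S\NP  <  k=6
[0,7] S  <  k=3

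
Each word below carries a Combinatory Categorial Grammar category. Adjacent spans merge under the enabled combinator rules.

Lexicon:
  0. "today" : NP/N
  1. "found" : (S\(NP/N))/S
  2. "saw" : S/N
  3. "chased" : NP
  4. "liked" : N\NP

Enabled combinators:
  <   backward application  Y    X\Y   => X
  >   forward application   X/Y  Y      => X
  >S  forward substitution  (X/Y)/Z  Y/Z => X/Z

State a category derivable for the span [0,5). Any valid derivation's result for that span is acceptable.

S

[0,5] S   <
  [0,1] "today" : NP/N
  [1,5] S\(NP/N)   >
    [1,2] "found" : (S\(NP/N))/S
    [2,5] S   >
      [2,3] "saw" : S/N
      [3,5] N   <
        [3,4] "chased" : NP
        [4,5] "liked" : N\NP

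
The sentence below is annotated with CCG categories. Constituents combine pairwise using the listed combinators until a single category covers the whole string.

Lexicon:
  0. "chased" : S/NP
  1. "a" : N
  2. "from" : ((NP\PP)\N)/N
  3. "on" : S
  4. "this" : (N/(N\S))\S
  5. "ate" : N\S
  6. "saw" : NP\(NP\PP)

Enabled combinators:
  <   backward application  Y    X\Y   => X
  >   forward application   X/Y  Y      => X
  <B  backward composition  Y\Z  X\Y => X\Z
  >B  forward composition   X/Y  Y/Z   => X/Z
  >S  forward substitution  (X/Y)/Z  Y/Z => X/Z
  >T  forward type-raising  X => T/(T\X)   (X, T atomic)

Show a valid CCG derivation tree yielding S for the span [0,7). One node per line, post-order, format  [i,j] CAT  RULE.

[0,7] S   >
  [0,1] "chased" : S/NP
  [1,7] NP   <
    [1,6] NP\PP   <
      [1,2] "a" : N
      [2,6] (NP\PP)\N   >
        [2,3] "from" : ((NP\PP)\N)/N
        [3,6] N   >
          [3,5] N/(N\S)   <
            [3,4] "on" : S
            [4,5] "this" : (N/(N\S))\S
          [5,6] "ate" : N\S
    [6,7] "saw" : NP\(NP\PP)

[0,1] S/NP  lex  "chased"
[1,2] N  lex  "a"
[2,3] ((NP\PP)\N)/N  lex  "from"
[3,4] S  lex  "on"
[4,5] (N/(N\S))\S  lex  "this"
[3,5] N/(N\S)  <  k=4
[5,6] N\S  lex  "ate"
[3,6] N  >  k=5
[2,6] (NP\PP)\N  >  k=3
[1,6] NP\PP  <  k=2
[6,7] NP\(NP\PP)  lex  "saw"
[1,7] NP  <  k=6
[0,7] S  >  k=1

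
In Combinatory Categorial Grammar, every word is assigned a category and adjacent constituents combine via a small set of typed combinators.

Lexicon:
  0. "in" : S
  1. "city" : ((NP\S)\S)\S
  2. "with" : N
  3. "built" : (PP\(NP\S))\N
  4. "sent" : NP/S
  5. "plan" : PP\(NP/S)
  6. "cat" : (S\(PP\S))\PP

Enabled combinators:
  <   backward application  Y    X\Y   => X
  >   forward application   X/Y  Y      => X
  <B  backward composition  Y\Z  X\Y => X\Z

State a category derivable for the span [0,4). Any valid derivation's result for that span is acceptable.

[0,7] S   <
  [0,4] PP\S   <B
    [0,2] (NP\S)\S   <
      [0,1] "in" : S
      [1,2] "city" : ((NP\S)\S)\S
    [2,4] PP\(NP\S)   <
      [2,3] "with" : N
      [3,4] "built" : (PP\(NP\S))\N
  [4,7] S\(PP\S)   <
    [4,6] PP   <
      [4,5] "sent" : NP/S
      [5,6] "plan" : PP\(NP/S)
    [6,7] "cat" : (S\(PP\S))\PP

PP\S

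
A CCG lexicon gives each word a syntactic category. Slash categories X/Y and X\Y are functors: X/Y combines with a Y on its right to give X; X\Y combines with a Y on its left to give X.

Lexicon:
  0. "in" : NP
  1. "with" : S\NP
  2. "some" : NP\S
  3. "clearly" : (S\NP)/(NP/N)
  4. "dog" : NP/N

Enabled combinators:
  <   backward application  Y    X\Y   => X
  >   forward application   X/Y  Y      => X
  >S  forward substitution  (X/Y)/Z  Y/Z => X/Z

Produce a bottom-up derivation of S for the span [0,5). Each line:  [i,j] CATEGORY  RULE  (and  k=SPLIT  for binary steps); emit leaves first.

[0,1] NP  lex  "in"
[1,2] S\NP  lex  "with"
[0,2] S  <  k=1
[2,3] NP\S  lex  "some"
[0,3] NP  <  k=2
[3,4] (S\NP)/(NP/N)  lex  "clearly"
[4,5] NP/N  lex  "dog"
[3,5] S\NP  >  k=4
[0,5] S  <  k=3

[0,5] S   <
  [0,3] NP   <
    [0,2] S   <
      [0,1] "in" : NP
      [1,2] "with" : S\NP
    [2,3] "some" : NP\S
  [3,5] S\NP   >
    [3,4] "clearly" : (S\NP)/(NP/N)
    [4,5] "dog" : NP/N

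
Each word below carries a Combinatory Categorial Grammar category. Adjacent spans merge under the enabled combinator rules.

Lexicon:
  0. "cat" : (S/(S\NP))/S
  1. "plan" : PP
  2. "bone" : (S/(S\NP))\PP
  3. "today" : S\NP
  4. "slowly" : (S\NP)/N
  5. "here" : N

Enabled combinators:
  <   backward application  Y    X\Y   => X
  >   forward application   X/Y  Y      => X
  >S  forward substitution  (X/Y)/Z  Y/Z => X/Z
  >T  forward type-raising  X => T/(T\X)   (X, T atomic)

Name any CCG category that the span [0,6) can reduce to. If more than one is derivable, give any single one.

S

[0,6] S   >
  [0,4] S/(S\NP)   >
    [0,1] "cat" : (S/(S\NP))/S
    [1,4] S   >
      [1,3] S/(S\NP)   <
        [1,2] "plan" : PP
        [2,3] "bone" : (S/(S\NP))\PP
      [3,4] "today" : S\NP
  [4,6] S\NP   >
    [4,5] "slowly" : (S\NP)/N
    [5,6] "here" : N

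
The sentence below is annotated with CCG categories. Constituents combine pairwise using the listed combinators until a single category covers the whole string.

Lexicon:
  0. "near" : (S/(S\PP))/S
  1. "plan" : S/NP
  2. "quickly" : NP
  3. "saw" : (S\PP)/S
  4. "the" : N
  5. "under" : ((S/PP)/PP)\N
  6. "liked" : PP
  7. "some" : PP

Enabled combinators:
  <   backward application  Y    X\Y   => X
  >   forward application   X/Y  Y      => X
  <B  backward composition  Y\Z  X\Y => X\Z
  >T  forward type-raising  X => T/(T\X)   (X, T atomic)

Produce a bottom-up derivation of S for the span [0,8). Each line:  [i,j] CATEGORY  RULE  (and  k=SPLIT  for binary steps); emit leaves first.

[0,1] (S/(S\PP))/S  lex  "near"
[1,2] S/NP  lex  "plan"
[2,3] NP  lex  "quickly"
[1,3] S  >  k=2
[0,3] S/(S\PP)  >  k=1
[3,4] (S\PP)/S  lex  "saw"
[4,5] N  lex  "the"
[5,6] ((S/PP)/PP)\N  lex  "under"
[4,6] (S/PP)/PP  <  k=5
[6,7] PP  lex  "liked"
[4,7] S/PP  >  k=6
[7,8] PP  lex  "some"
[4,8] S  >  k=7
[3,8] S\PP  >  k=4
[0,8] S  >  k=3

[0,8] S   >
  [0,3] S/(S\PP)   >
    [0,1] "near" : (S/(S\PP))/S
    [1,3] S   >
      [1,2] "plan" : S/NP
      [2,3] "quickly" : NP
  [3,8] S\PP   >
    [3,4] "saw" : (S\PP)/S
    [4,8] S   >
      [4,7] S/PP   >
        [4,6] (S/PP)/PP   <
          [4,5] "the" : N
          [5,6] "under" : ((S/PP)/PP)\N
        [6,7] "liked" : PP
      [7,8] "some" : PP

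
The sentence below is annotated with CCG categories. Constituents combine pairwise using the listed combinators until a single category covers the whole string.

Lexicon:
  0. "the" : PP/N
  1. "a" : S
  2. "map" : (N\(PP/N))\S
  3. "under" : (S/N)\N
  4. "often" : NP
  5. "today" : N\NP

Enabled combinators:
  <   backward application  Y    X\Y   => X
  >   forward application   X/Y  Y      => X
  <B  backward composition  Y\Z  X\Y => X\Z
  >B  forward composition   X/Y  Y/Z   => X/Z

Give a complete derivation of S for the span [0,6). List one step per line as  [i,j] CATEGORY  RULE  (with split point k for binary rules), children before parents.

[0,1] PP/N  lex  "the"
[1,2] S  lex  "a"
[2,3] (N\(PP/N))\S  lex  "map"
[1,3] N\(PP/N)  <  k=2
[0,3] N  <  k=1
[3,4] (S/N)\N  lex  "under"
[0,4] S/N  <  k=3
[4,5] NP  lex  "often"
[5,6] N\NP  lex  "today"
[4,6] N  <  k=5
[0,6] S  >  k=4

[0,6] S   >
  [0,4] S/N   <
    [0,3] N   <
      [0,1] "the" : PP/N
      [1,3] N\(PP/N)   <
        [1,2] "a" : S
        [2,3] "map" : (N\(PP/N))\S
    [3,4] "under" : (S/N)\N
  [4,6] N   <
    [4,5] "often" : NP
    [5,6] "today" : N\NP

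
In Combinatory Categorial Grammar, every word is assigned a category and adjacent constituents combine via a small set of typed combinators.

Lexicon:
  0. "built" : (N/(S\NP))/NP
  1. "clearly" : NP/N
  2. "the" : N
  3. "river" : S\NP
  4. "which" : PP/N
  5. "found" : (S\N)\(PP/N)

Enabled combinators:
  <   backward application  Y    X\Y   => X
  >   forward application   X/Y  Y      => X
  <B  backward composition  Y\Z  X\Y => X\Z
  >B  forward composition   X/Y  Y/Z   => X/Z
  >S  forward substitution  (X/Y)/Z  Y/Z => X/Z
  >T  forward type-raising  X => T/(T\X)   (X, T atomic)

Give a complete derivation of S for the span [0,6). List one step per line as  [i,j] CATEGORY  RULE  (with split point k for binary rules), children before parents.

[0,6] S   <
  [0,4] N   >
    [0,3] N/(S\NP)   >
      [0,1] "built" : (N/(S\NP))/NP
      [1,3] NP   >
        [1,2] "clearly" : NP/N
        [2,3] "the" : N
    [3,4] "river" : S\NP
  [4,6] S\N   <
    [4,5] "which" : PP/N
    [5,6] "found" : (S\N)\(PP/N)

[0,1] (N/(S\NP))/NP  lex  "built"
[1,2] NP/N  lex  "clearly"
[2,3] N  lex  "the"
[1,3] NP  >  k=2
[0,3] N/(S\NP)  >  k=1
[3,4] S\NP  lex  "river"
[0,4] N  >  k=3
[4,5] PP/N  lex  "which"
[5,6] (S\N)\(PP/N)  lex  "found"
[4,6] S\N  <  k=5
[0,6] S  <  k=4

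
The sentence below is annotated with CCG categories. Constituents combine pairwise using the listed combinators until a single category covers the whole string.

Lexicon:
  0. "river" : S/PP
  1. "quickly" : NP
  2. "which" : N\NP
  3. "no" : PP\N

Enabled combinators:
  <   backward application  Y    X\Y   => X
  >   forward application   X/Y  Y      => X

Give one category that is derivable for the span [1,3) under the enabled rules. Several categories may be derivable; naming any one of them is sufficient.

[0,4] S   >
  [0,1] "river" : S/PP
  [1,4] PP   <
    [1,3] N   <
      [1,2] "quickly" : NP
      [2,3] "which" : N\NP
    [3,4] "no" : PP\N

N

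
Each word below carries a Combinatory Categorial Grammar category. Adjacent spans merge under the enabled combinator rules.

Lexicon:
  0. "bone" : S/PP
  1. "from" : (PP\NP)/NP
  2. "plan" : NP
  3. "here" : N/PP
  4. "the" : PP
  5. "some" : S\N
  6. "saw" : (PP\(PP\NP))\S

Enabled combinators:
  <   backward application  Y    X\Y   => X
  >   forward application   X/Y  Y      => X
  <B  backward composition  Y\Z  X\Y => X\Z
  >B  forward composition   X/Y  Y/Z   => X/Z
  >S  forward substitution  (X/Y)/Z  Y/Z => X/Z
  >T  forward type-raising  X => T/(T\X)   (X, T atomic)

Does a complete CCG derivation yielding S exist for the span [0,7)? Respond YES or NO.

YES

[0,7] S   >
  [0,1] "bone" : S/PP
  [1,7] PP   <
    [1,3] PP\NP   >
      [1,2] "from" : (PP\NP)/NP
      [2,3] "plan" : NP
    [3,7] PP\(PP\NP)   <
      [3,6] S   <
        [3,5] N   >
          [3,4] "here" : N/PP
          [4,5] "the" : PP
        [5,6] "some" : S\N
      [6,7] "saw" : (PP\(PP\NP))\S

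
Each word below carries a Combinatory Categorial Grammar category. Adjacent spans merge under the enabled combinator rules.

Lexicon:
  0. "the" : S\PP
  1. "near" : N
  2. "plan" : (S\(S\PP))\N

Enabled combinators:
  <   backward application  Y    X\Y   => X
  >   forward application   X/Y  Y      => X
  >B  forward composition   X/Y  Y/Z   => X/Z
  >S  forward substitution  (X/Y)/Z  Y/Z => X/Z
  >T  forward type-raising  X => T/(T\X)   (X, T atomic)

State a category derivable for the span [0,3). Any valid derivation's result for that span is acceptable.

[0,3] S   <
  [0,1] "the" : S\PP
  [1,3] S\(S\PP)   <
    [1,2] "near" : N
    [2,3] "plan" : (S\(S\PP))\N

S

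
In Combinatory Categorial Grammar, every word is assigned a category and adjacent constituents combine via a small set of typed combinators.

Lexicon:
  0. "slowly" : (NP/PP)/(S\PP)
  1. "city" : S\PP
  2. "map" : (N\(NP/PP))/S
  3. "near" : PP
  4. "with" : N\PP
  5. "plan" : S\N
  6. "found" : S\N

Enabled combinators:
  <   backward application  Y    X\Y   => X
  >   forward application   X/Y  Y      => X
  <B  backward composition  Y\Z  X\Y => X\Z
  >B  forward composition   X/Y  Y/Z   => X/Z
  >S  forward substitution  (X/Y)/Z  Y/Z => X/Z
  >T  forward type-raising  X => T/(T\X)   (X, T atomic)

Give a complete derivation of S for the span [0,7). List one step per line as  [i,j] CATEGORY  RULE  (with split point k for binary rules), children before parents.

[0,7] S   <
  [0,6] N   <
    [0,2] NP/PP   >
      [0,1] "slowly" : (NP/PP)/(S\PP)
      [1,2] "city" : S\PP
    [2,6] N\(NP/PP)   >
      [2,3] "map" : (N\(NP/PP))/S
      [3,6] S   <
        [3,5] N   >
          [3,4] N/(N\PP)   >T
            [3,4] "near" : PP
          [4,5] "with" : N\PP
        [5,6] "plan" : S\N
  [6,7] "found" : S\N

[0,1] (NP/PP)/(S\PP)  lex  "slowly"
[1,2] S\PP  lex  "city"
[0,2] NP/PP  >  k=1
[2,3] (N\(NP/PP))/S  lex  "map"
[3,4] PP  lex  "near"
[3,4] N/(N\PP)  >T
[4,5] N\PP  lex  "with"
[3,5] N  >  k=4
[5,6] S\N  lex  "plan"
[3,6] S  <  k=5
[2,6] N\(NP/PP)  >  k=3
[0,6] N  <  k=2
[6,7] S\N  lex  "found"
[0,7] S  <  k=6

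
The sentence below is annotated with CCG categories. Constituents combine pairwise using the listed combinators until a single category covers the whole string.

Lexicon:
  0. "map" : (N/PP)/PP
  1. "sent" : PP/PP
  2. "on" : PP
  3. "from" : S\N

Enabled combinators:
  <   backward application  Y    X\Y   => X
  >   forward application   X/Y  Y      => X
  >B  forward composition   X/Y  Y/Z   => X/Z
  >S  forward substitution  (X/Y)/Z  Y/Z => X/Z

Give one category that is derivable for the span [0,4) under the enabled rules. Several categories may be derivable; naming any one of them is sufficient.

S

[0,4] S   <
  [0,3] N   >
    [0,2] N/PP   >S
      [0,1] "map" : (N/PP)/PP
      [1,2] "sent" : PP/PP
    [2,3] "on" : PP
  [3,4] "from" : S\N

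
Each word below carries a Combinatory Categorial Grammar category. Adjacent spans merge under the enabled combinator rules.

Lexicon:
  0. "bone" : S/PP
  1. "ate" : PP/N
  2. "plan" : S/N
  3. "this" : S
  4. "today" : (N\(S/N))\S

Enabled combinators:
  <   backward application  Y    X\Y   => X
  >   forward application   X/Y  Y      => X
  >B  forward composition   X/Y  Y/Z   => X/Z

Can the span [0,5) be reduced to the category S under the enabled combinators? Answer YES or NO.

[0,5] S   >
  [0,1] "bone" : S/PP
  [1,5] PP   >
    [1,2] "ate" : PP/N
    [2,5] N   <
      [2,3] "plan" : S/N
      [3,5] N\(S/N)   <
        [3,4] "this" : S
        [4,5] "today" : (N\(S/N))\S

YES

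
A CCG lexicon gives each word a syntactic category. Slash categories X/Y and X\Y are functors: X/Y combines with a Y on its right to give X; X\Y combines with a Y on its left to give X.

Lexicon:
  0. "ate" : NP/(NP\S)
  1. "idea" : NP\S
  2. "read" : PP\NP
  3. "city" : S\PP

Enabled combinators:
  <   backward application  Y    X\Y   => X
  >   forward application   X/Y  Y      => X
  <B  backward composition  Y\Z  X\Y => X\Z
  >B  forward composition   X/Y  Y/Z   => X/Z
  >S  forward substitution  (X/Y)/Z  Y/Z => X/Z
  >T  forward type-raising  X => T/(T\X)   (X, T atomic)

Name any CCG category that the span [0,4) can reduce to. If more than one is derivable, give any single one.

[0,4] S   <
  [0,2] NP   >
    [0,1] "ate" : NP/(NP\S)
    [1,2] "idea" : NP\S
  [2,4] S\NP   <B
    [2,3] "read" : PP\NP
    [3,4] "city" : S\PP

S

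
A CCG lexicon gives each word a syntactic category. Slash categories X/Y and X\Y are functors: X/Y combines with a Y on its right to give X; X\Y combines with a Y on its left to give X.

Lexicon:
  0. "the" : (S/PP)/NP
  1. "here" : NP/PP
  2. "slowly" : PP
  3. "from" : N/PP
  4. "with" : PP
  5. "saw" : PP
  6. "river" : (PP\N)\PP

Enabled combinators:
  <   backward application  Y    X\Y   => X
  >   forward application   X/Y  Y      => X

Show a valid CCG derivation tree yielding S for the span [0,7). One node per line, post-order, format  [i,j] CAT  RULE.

[0,7] S   >
  [0,3] S/PP   >
    [0,1] "the" : (S/PP)/NP
    [1,3] NP   >
      [1,2] "here" : NP/PP
      [2,3] "slowly" : PP
  [3,7] PP   <
    [3,5] N   >
      [3,4] "from" : N/PP
      [4,5] "with" : PP
    [5,7] PP\N   <
      [5,6] "saw" : PP
      [6,7] "river" : (PP\N)\PP

[0,1] (S/PP)/NP  lex  "the"
[1,2] NP/PP  lex  "here"
[2,3] PP  lex  "slowly"
[1,3] NP  >  k=2
[0,3] S/PP  >  k=1
[3,4] N/PP  lex  "from"
[4,5] PP  lex  "with"
[3,5] N  >  k=4
[5,6] PP  lex  "saw"
[6,7] (PP\N)\PP  lex  "river"
[5,7] PP\N  <  k=6
[3,7] PP  <  k=5
[0,7] S  >  k=3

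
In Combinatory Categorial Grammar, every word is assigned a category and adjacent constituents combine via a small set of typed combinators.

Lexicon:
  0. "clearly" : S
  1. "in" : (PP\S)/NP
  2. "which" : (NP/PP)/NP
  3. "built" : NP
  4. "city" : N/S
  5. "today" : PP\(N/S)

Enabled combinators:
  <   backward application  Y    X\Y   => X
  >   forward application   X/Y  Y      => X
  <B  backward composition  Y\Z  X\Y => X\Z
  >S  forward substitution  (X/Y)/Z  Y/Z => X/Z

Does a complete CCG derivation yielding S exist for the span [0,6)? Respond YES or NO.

NO

S (PP\S)/NP (NP/PP)/NP NP N/S PP\(N/S)
CKY chart[0,6] = {PP}; S ∉ chart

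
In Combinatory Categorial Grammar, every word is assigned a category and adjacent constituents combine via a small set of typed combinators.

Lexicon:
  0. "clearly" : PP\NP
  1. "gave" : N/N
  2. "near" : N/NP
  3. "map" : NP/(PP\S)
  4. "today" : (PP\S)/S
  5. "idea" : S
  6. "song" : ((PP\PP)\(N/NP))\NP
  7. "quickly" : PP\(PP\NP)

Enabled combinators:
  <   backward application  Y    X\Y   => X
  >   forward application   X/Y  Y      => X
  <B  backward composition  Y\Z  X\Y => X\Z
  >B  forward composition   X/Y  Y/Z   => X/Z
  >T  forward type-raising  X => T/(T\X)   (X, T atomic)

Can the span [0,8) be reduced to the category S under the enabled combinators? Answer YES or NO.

PP\NP N/N N/NP NP/(PP\S) (PP\S)/S S ((PP\PP)\(N/NP))\NP PP\(PP\NP)
CKY chart[0,8] = {N/(N\PP), NP/(NP\PP), PP, PP/(PP\PP), S/(S\PP)}; S ∉ chart

NO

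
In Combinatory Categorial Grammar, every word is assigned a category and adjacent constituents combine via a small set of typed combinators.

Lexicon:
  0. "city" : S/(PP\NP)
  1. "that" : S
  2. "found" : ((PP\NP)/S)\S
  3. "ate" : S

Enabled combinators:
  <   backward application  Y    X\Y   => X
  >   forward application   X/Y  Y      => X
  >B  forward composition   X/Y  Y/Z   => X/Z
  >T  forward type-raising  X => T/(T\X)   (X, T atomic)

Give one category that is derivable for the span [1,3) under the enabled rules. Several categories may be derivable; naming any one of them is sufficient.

[0,4] S   >
  [0,1] "city" : S/(PP\NP)
  [1,4] PP\NP   >
    [1,3] (PP\NP)/S   <
      [1,2] "that" : S
      [2,3] "found" : ((PP\NP)/S)\S
    [3,4] "ate" : S

(PP\NP)/S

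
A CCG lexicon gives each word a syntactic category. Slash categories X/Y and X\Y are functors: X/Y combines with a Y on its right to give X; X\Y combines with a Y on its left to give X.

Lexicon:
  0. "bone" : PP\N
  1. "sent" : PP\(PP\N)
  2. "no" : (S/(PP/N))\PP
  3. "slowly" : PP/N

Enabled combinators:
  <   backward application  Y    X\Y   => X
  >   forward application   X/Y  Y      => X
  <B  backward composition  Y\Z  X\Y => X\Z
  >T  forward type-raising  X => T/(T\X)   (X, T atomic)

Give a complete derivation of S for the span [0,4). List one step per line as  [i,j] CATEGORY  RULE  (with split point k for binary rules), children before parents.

[0,1] PP\N  lex  "bone"
[1,2] PP\(PP\N)  lex  "sent"
[0,2] PP  <  k=1
[2,3] (S/(PP/N))\PP  lex  "no"
[0,3] S/(PP/N)  <  k=2
[3,4] PP/N  lex  "slowly"
[0,4] S  >  k=3

[0,4] S   >
  [0,3] S/(PP/N)   <
    [0,2] PP   <
      [0,1] "bone" : PP\N
      [1,2] "sent" : PP\(PP\N)
    [2,3] "no" : (S/(PP/N))\PP
  [3,4] "slowly" : PP/N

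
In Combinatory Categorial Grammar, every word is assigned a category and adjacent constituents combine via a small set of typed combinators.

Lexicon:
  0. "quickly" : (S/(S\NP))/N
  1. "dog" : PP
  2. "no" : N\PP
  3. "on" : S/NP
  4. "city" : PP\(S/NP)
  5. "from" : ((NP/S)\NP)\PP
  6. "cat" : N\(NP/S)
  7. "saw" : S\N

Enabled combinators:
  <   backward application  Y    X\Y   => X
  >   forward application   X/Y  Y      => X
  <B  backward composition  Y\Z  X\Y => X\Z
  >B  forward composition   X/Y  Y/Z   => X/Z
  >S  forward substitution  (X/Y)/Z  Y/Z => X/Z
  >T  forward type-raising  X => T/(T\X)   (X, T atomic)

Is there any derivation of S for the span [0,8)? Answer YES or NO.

[0,8] S   >
  [0,3] S/(S\NP)   >
    [0,1] "quickly" : (S/(S\NP))/N
    [1,3] N   <
      [1,2] "dog" : PP
      [2,3] "no" : N\PP
  [3,8] S\NP   <B
    [3,7] N\NP   <B
      [3,6] (NP/S)\NP   <
        [3,5] PP   <
          [3,4] "on" : S/NP
          [4,5] "city" : PP\(S/NP)
        [5,6] "from" : ((NP/S)\NP)\PP
      [6,7] "cat" : N\(NP/S)
    [7,8] "saw" : S\N

YES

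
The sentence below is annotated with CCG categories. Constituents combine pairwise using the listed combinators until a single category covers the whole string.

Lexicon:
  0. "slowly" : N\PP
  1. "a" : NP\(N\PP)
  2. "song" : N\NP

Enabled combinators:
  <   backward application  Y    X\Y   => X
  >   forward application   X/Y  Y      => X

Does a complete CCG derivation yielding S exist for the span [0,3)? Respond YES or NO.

N\PP NP\(N\PP) N\NP
CKY chart[0,3] = {N}; S ∉ chart

NO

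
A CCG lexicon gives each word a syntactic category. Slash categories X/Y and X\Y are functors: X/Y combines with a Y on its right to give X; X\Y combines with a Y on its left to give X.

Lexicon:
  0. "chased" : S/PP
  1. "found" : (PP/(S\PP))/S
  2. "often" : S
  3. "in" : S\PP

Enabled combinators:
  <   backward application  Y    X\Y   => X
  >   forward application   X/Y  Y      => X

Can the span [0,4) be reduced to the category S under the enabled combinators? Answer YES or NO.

[0,4] S   >
  [0,1] "chased" : S/PP
  [1,4] PP   >
    [1,3] PP/(S\PP)   >
      [1,2] "found" : (PP/(S\PP))/S
      [2,3] "often" : S
    [3,4] "in" : S\PP

YES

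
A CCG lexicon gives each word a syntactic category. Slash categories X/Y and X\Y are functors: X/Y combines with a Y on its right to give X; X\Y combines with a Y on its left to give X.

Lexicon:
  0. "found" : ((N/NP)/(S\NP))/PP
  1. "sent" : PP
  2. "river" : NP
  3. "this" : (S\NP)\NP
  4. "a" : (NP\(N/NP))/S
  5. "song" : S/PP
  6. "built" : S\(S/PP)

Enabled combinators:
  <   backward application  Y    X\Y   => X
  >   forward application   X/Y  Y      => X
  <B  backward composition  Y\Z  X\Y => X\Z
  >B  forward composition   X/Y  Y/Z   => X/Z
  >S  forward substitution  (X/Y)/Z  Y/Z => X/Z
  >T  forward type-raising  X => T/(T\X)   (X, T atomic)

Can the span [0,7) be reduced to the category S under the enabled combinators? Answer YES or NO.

((N/NP)/(S\NP))/PP PP NP (S\NP)\NP (NP\(N/NP))/S S/PP S\(S/PP)
CKY chart[0,7] = {N/(N\NP), NP, NP/(NP\NP), PP/(PP\NP), S/(S\NP)}; S ∉ chart

NO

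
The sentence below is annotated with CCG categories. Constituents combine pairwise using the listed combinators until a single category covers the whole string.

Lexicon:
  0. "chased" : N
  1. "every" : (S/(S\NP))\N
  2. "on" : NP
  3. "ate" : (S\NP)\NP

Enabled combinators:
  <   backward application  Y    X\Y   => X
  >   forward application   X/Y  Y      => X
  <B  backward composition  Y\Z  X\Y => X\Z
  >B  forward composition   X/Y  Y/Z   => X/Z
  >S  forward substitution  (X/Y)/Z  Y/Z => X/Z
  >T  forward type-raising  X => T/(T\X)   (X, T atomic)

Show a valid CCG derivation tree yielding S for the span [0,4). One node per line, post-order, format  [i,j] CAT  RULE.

[0,4] S   >
  [0,2] S/(S\NP)   <
    [0,1] "chased" : N
    [1,2] "every" : (S/(S\NP))\N
  [2,4] S\NP   <
    [2,3] "on" : NP
    [3,4] "ate" : (S\NP)\NP

[0,1] N  lex  "chased"
[1,2] (S/(S\NP))\N  lex  "every"
[0,2] S/(S\NP)  <  k=1
[2,3] NP  lex  "on"
[3,4] (S\NP)\NP  lex  "ate"
[2,4] S\NP  <  k=3
[0,4] S  >  k=2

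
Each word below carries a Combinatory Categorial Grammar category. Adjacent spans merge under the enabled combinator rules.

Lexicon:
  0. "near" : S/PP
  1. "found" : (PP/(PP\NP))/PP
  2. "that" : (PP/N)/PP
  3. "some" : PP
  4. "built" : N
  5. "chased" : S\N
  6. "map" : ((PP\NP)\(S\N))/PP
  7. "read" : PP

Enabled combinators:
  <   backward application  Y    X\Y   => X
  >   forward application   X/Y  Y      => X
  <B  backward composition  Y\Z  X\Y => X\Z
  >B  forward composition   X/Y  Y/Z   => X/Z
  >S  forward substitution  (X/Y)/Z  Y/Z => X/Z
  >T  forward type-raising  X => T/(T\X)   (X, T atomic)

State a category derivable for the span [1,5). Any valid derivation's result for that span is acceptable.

[0,8] S   >
  [0,1] "near" : S/PP
  [1,8] PP   >
    [1,5] PP/(PP\NP)   >
      [1,2] "found" : (PP/(PP\NP))/PP
      [2,5] PP   >
        [2,4] PP/N   >
          [2,3] "that" : (PP/N)/PP
          [3,4] "some" : PP
        [4,5] "built" : N
    [5,8] PP\NP   <
      [5,6] "chased" : S\N
      [6,8] (PP\NP)\(S\N)   >
        [6,7] "map" : ((PP\NP)\(S\N))/PP
        [7,8] "read" : PP

PP/(PP\NP)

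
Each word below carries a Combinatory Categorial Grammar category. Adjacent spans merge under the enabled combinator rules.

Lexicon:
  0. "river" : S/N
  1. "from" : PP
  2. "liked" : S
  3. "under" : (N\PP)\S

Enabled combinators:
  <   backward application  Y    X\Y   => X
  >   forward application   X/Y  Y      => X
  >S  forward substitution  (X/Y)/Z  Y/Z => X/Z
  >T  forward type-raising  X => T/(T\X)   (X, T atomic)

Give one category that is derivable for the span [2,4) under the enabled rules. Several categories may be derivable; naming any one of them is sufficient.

N\PP

[0,4] S   >
  [0,1] "river" : S/N
  [1,4] N   <
    [1,2] "from" : PP
    [2,4] N\PP   <
      [2,3] "liked" : S
      [3,4] "under" : (N\PP)\S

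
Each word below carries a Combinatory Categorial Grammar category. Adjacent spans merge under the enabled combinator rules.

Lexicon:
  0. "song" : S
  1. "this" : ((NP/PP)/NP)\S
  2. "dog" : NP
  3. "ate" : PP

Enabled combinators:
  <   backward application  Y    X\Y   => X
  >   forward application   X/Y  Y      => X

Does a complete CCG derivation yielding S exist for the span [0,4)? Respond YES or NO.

NO

S ((NP/PP)/NP)\S NP PP
CKY chart[0,4] = {NP}; S ∉ chart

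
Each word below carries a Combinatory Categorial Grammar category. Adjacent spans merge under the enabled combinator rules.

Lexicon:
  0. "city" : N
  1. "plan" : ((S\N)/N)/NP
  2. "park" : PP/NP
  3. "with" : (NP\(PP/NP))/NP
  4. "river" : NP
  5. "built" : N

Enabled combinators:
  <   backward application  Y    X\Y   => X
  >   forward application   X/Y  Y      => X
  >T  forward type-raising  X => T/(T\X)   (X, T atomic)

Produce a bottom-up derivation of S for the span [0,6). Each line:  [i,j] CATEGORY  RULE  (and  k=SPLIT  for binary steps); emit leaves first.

[0,6] S   <
  [0,1] "city" : N
  [1,6] S\N   >
    [1,5] (S\N)/N   >
      [1,2] "plan" : ((S\N)/N)/NP
      [2,5] NP   <
        [2,3] "park" : PP/NP
        [3,5] NP\(PP/NP)   >
          [3,4] "with" : (NP\(PP/NP))/NP
          [4,5] "river" : NP
    [5,6] "built" : N

[0,1] N  lex  "city"
[1,2] ((S\N)/N)/NP  lex  "plan"
[2,3] PP/NP  lex  "park"
[3,4] (NP\(PP/NP))/NP  lex  "with"
[4,5] NP  lex  "river"
[3,5] NP\(PP/NP)  >  k=4
[2,5] NP  <  k=3
[1,5] (S\N)/N  >  k=2
[5,6] N  lex  "built"
[1,6] S\N  >  k=5
[0,6] S  <  k=1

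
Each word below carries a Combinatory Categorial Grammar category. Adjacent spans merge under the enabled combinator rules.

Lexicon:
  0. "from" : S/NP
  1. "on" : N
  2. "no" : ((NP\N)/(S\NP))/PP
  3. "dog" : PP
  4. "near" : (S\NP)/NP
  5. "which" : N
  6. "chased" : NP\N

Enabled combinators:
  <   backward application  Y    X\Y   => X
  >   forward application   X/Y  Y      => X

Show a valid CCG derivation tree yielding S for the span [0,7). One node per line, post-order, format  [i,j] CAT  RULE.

[0,7] S   >
  [0,1] "from" : S/NP
  [1,7] NP   <
    [1,2] "on" : N
    [2,7] NP\N   >
      [2,4] (NP\N)/(S\NP)   >
        [2,3] "no" : ((NP\N)/(S\NP))/PP
        [3,4] "dog" : PP
      [4,7] S\NP   >
        [4,5] "near" : (S\NP)/NP
        [5,7] NP   <
          [5,6] "which" : N
          [6,7] "chased" : NP\N

[0,1] S/NP  lex  "from"
[1,2] N  lex  "on"
[2,3] ((NP\N)/(S\NP))/PP  lex  "no"
[3,4] PP  lex  "dog"
[2,4] (NP\N)/(S\NP)  >  k=3
[4,5] (S\NP)/NP  lex  "near"
[5,6] N  lex  "which"
[6,7] NP\N  lex  "chased"
[5,7] NP  <  k=6
[4,7] S\NP  >  k=5
[2,7] NP\N  >  k=4
[1,7] NP  <  k=2
[0,7] S  >  k=1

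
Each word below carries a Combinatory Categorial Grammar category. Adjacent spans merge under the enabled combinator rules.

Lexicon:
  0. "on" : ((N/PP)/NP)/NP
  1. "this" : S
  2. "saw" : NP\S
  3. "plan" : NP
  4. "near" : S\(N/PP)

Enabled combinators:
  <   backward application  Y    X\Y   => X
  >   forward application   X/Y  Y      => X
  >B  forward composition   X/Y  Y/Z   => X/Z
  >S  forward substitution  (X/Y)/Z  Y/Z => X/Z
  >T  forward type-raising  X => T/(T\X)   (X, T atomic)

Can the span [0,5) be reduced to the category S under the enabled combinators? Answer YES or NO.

[0,5] S   <
  [0,4] N/PP   >
    [0,3] (N/PP)/NP   >
      [0,1] "on" : ((N/PP)/NP)/NP
      [1,3] NP   >
        [1,2] NP/(NP\S)   >T
          [1,2] "this" : S
        [2,3] "saw" : NP\S
    [3,4] "plan" : NP
  [4,5] "near" : S\(N/PP)

YES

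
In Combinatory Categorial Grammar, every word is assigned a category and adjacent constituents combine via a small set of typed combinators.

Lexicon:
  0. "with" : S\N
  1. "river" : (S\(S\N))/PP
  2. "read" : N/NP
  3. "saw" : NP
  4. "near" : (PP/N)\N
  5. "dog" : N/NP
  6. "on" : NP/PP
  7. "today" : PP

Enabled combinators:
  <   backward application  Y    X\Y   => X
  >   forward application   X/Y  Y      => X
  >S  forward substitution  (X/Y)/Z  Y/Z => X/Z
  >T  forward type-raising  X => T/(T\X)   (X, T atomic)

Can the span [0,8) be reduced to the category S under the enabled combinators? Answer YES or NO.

[0,8] S   <
  [0,1] "with" : S\N
  [1,8] S\(S\N)   >
    [1,2] "river" : (S\(S\N))/PP
    [2,8] PP   >
      [2,5] PP/N   <
        [2,4] N   >
          [2,3] "read" : N/NP
          [3,4] "saw" : NP
        [4,5] "near" : (PP/N)\N
      [5,8] N   >
        [5,6] "dog" : N/NP
        [6,8] NP   >
          [6,7] "on" : NP/PP
          [7,8] "today" : PP

YES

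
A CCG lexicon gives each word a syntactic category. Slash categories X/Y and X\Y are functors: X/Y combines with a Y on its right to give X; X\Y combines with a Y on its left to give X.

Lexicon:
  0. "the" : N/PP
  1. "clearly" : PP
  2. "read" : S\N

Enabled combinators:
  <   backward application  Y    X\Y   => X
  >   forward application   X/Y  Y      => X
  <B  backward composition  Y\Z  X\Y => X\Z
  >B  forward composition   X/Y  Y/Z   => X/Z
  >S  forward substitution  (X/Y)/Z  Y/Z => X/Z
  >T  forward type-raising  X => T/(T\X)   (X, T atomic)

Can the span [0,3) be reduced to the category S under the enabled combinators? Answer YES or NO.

[0,3] S   <
  [0,2] N   >
    [0,1] "the" : N/PP
    [1,2] "clearly" : PP
  [2,3] "read" : S\N

YES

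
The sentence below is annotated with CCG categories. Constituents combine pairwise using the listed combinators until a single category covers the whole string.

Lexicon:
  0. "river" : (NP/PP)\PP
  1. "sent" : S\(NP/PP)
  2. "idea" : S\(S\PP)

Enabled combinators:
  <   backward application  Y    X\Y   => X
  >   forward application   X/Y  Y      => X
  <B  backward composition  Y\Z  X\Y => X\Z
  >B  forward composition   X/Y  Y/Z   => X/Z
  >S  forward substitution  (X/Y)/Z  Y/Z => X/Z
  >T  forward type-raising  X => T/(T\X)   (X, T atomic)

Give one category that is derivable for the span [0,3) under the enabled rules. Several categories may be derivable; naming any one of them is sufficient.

S

[0,3] S   <
  [0,2] S\PP   <B
    [0,1] "river" : (NP/PP)\PP
    [1,2] "sent" : S\(NP/PP)
  [2,3] "idea" : S\(S\PP)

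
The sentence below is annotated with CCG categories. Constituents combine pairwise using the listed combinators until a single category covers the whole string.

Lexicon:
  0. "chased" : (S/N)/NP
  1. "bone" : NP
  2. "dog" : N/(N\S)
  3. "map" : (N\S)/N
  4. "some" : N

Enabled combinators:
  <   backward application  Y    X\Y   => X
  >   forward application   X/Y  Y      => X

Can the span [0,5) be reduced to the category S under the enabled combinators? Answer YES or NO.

[0,5] S   >
  [0,2] S/N   >
    [0,1] "chased" : (S/N)/NP
    [1,2] "bone" : NP
  [2,5] N   >
    [2,3] "dog" : N/(N\S)
    [3,5] N\S   >
      [3,4] "map" : (N\S)/N
      [4,5] "some" : N

YES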